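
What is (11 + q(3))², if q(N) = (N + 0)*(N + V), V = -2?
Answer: 196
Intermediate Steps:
q(N) = N*(-2 + N) (q(N) = (N + 0)*(N - 2) = N*(-2 + N))
(11 + q(3))² = (11 + 3*(-2 + 3))² = (11 + 3*1)² = (11 + 3)² = 14² = 196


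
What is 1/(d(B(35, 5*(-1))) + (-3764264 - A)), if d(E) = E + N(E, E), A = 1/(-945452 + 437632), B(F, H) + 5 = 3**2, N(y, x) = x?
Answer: -507820/1911564481919 ≈ -2.6566e-7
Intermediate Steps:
B(F, H) = 4 (B(F, H) = -5 + 3**2 = -5 + 9 = 4)
A = -1/507820 (A = 1/(-507820) = -1/507820 ≈ -1.9692e-6)
d(E) = 2*E (d(E) = E + E = 2*E)
1/(d(B(35, 5*(-1))) + (-3764264 - A)) = 1/(2*4 + (-3764264 - 1*(-1/507820))) = 1/(8 + (-3764264 + 1/507820)) = 1/(8 - 1911568544479/507820) = 1/(-1911564481919/507820) = -507820/1911564481919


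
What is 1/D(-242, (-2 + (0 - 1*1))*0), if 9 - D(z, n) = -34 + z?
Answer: 1/285 ≈ 0.0035088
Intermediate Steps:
D(z, n) = 43 - z (D(z, n) = 9 - (-34 + z) = 9 + (34 - z) = 43 - z)
1/D(-242, (-2 + (0 - 1*1))*0) = 1/(43 - 1*(-242)) = 1/(43 + 242) = 1/285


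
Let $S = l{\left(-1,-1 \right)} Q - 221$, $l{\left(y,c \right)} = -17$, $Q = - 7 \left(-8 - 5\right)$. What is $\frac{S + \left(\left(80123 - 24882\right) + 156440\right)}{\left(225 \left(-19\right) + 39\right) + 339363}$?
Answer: $\frac{69971}{111709} \approx 0.62637$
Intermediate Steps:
$Q = 91$ ($Q = \left(-7\right) \left(-13\right) = 91$)
$S = -1768$ ($S = \left(-17\right) 91 - 221 = -1547 - 221 = -1768$)
$\frac{S + \left(\left(80123 - 24882\right) + 156440\right)}{\left(225 \left(-19\right) + 39\right) + 339363} = \frac{-1768 + \left(\left(80123 - 24882\right) + 156440\right)}{\left(225 \left(-19\right) + 39\right) + 339363} = \frac{-1768 + \left(55241 + 156440\right)}{\left(-4275 + 39\right) + 339363} = \frac{-1768 + 211681}{-4236 + 339363} = \frac{209913}{335127} = 209913 \cdot \frac{1}{335127} = \frac{69971}{111709}$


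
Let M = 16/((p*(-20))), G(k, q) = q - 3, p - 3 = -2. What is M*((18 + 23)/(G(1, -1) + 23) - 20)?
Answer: 1356/95 ≈ 14.274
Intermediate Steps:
p = 1 (p = 3 - 2 = 1)
G(k, q) = -3 + q
M = -4/5 (M = 16/((1*(-20))) = 16/(-20) = 16*(-1/20) = -4/5 ≈ -0.80000)
M*((18 + 23)/(G(1, -1) + 23) - 20) = -4*((18 + 23)/((-3 - 1) + 23) - 20)/5 = -4*(41/(-4 + 23) - 20)/5 = -4*(41/19 - 20)/5 = -4/5*(-339/19) = 1356/95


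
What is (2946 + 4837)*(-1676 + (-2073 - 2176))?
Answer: -46114275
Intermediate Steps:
(2946 + 4837)*(-1676 + (-2073 - 2176)) = 7783*(-1676 - 4249) = 7783*(-5925) = -46114275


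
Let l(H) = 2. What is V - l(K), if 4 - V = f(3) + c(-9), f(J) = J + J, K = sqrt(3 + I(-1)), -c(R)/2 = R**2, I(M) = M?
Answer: 158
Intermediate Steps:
c(R) = -2*R**2
K = sqrt(2) (K = sqrt(3 - 1) = sqrt(2) ≈ 1.4142)
f(J) = 2*J
V = 160 (V = 4 - (2*3 - 2*(-9)**2) = 4 - (6 - 2*81) = 4 - (6 - 162) = 4 - 1*(-156) = 4 + 156 = 160)
V - l(K) = 160 - 1*2 = 160 - 2 = 158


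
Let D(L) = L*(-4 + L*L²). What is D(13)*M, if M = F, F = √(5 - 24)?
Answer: 28509*I*√19 ≈ 1.2427e+5*I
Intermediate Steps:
F = I*√19 (F = √(-19) = I*√19 ≈ 4.3589*I)
M = I*√19 ≈ 4.3589*I
D(L) = L*(-4 + L³)
D(13)*M = (13*(-4 + 13³))*(I*√19) = (13*(-4 + 2197))*(I*√19) = (13*2193)*(I*√19) = 28509*(I*√19) = 28509*I*√19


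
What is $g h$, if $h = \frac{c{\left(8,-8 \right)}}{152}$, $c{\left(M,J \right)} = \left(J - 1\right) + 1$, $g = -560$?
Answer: $\frac{560}{19} \approx 29.474$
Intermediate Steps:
$c{\left(M,J \right)} = J$ ($c{\left(M,J \right)} = \left(-1 + J\right) + 1 = J$)
$h = - \frac{1}{19}$ ($h = - \frac{8}{152} = \left(-8\right) \frac{1}{152} = - \frac{1}{19} \approx -0.052632$)
$g h = \left(-560\right) \left(- \frac{1}{19}\right) = \frac{560}{19}$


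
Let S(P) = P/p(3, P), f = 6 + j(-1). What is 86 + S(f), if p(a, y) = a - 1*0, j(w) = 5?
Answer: 269/3 ≈ 89.667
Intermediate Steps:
f = 11 (f = 6 + 5 = 11)
p(a, y) = a (p(a, y) = a + 0 = a)
S(P) = P/3
86 + S(f) = 86 + (1/3)*11 = 86 + 11/3 = 269/3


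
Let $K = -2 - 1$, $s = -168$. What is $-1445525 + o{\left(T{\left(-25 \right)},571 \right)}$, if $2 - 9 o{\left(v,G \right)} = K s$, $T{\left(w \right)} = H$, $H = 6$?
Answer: $- \frac{13010227}{9} \approx -1.4456 \cdot 10^{6}$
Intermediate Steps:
$K = -3$ ($K = -2 - 1 = -3$)
$T{\left(w \right)} = 6$
$o{\left(v,G \right)} = - \frac{502}{9}$ ($o{\left(v,G \right)} = \frac{2}{9} - \frac{\left(-3\right) \left(-168\right)}{9} = \frac{2}{9} - 56 = - \frac{502}{9}$)
$-1445525 + o{\left(T{\left(-25 \right)},571 \right)} = -1445525 - \frac{502}{9} = - \frac{13010227}{9}$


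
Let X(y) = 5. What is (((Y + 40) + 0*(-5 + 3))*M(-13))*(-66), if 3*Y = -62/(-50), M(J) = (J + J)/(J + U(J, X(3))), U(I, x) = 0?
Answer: -133364/25 ≈ -5334.6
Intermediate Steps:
M(J) = 2 (M(J) = (J + J)/(J + 0) = (2*J)/J = 2)
Y = 31/75 (Y = (-62/(-50))/3 = (-62*(-1/50))/3 = (1/3)*(31/25) = 31/75 ≈ 0.41333)
(((Y + 40) + 0*(-5 + 3))*M(-13))*(-66) = (((31/75 + 40) + 0*(-5 + 3))*2)*(-66) = ((3031/75 + 0*(-2))*2)*(-66) = ((3031/75 + 0)*2)*(-66) = ((3031/75)*2)*(-66) = (6062/75)*(-66) = -133364/25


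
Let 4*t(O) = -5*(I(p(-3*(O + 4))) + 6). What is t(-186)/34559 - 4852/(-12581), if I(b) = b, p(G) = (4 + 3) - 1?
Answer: 167491553/434786779 ≈ 0.38523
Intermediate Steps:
p(G) = 6 (p(G) = 7 - 1 = 6)
t(O) = -15 (t(O) = (-5*(6 + 6))/4 = (-5*12)/4 = (¼)*(-60) = -15)
t(-186)/34559 - 4852/(-12581) = -15/34559 - 4852/(-12581) = -15*1/34559 - 4852*(-1/12581) = -15/34559 + 4852/12581 = 167491553/434786779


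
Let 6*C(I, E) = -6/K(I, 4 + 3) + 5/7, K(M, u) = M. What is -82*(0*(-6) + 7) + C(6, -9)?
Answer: -12055/21 ≈ -574.05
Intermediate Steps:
C(I, E) = 5/42 - 1/I (C(I, E) = (-6/I + 5/7)/6 = (5/7 - 6/I)/6 = 5/42 - 1/I)
-82*(0*(-6) + 7) + C(6, -9) = -82*(0*(-6) + 7) + (5/42 - 1/6) = -82*(0 + 7) + (5/42 - 1*1/6) = -82*7 + (5/42 - 1/6) = -574 - 1/21 = -12055/21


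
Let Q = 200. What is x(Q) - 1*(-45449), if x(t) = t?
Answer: 45649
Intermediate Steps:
x(Q) - 1*(-45449) = 200 - 1*(-45449) = 200 + 45449 = 45649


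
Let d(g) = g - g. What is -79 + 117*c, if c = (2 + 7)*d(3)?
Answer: -79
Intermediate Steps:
d(g) = 0
c = 0 (c = (2 + 7)*0 = 9*0 = 0)
-79 + 117*c = -79 + 117*0 = -79 + 0 = -79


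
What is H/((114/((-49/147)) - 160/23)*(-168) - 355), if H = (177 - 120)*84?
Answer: 5796/70537 ≈ 0.082170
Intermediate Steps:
H = 4788 (H = 57*84 = 4788)
H/((114/((-49/147)) - 160/23)*(-168) - 355) = 4788/((114/((-49/147)) - 160/23)*(-168) - 355) = 4788/((114/((-49*1/147)) - 160*1/23)*(-168) - 355) = 4788/((114/(-⅓) - 160/23)*(-168) - 355) = 4788/((114*(-3) - 160/23)*(-168) - 355) = 4788/((-342 - 160/23)*(-168) - 355) = 4788/(-8026/23*(-168) - 355) = 4788/(1348368/23 - 355) = 4788/(1340203/23) = 4788*(23/1340203) = 5796/70537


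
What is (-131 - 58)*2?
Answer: -378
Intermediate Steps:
(-131 - 58)*2 = -189*2 = -378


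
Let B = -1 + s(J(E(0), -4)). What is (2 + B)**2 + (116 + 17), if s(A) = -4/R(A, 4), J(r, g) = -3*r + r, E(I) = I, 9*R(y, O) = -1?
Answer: 1502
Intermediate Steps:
R(y, O) = -1/9 (R(y, O) = (1/9)*(-1) = -1/9)
J(r, g) = -2*r
s(A) = 36 (s(A) = -4/(-1/9) = -4*(-9) = 36)
B = 35 (B = -1 + 36 = 35)
(2 + B)**2 + (116 + 17) = (2 + 35)**2 + (116 + 17) = 37**2 + 133 = 1369 + 133 = 1502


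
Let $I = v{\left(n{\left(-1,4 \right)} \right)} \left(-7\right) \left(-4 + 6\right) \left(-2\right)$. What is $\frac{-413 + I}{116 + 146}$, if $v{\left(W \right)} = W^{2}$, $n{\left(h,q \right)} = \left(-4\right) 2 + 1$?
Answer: $\frac{959}{262} \approx 3.6603$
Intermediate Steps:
$n{\left(h,q \right)} = -7$ ($n{\left(h,q \right)} = -8 + 1 = -7$)
$I = 1372$ ($I = \left(-7\right)^{2} \left(-7\right) \left(-4 + 6\right) \left(-2\right) = 49 \left(-7\right) 2 \left(-2\right) = \left(-343\right) \left(-4\right) = 1372$)
$\frac{-413 + I}{116 + 146} = \frac{-413 + 1372}{116 + 146} = \frac{959}{262}$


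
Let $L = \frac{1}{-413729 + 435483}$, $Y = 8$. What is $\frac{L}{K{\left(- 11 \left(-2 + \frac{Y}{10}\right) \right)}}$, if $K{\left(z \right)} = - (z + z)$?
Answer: $- \frac{5}{2871528} \approx -1.7412 \cdot 10^{-6}$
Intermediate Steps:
$L = \frac{1}{21754} \approx 4.5969 \cdot 10^{-5}$
$K{\left(z \right)} = - 2 z$
$\frac{L}{K{\left(- 11 \left(-2 + \frac{Y}{10}\right) \right)}} = \frac{1}{21754 \left(- 2 \left(- 11 \left(-2 + \frac{8}{10}\right)\right)\right)} = \frac{1}{21754 \left(- 2 \left(- 11 \left(-2 + 8 \cdot \frac{1}{10}\right)\right)\right)} = \frac{1}{21754 \left(- 2 \left(- 11 \left(-2 + \frac{4}{5}\right)\right)\right)} = \frac{1}{21754 \left(- 2 \left(\left(-11\right) \left(- \frac{6}{5}\right)\right)\right)} = \frac{1}{21754 \left(\left(-2\right) \frac{66}{5}\right)} = \frac{1}{21754 \left(- \frac{132}{5}\right)} = \frac{1}{21754} \left(- \frac{5}{132}\right) = - \frac{5}{2871528}$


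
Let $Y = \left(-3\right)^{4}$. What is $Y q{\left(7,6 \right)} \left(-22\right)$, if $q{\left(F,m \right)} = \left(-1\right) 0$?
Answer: $0$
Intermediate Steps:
$Y = 81$
$q{\left(F,m \right)} = 0$
$Y q{\left(7,6 \right)} \left(-22\right) = 81 \cdot 0 \left(-22\right) = 0 \left(-22\right) = 0$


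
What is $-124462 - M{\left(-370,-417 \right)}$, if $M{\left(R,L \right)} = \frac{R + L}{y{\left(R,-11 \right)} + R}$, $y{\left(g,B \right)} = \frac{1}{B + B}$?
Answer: $- \frac{1013262456}{8141} \approx -1.2446 \cdot 10^{5}$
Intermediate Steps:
$y{\left(g,B \right)} = \frac{1}{2 B}$
$M{\left(R,L \right)} = \frac{L + R}{- \frac{1}{22} + R}$ ($M{\left(R,L \right)} = \frac{R + L}{\frac{1}{2 \left(-11\right)} + R} = \frac{L + R}{\frac{1}{2} \left(- \frac{1}{11}\right) + R} = \frac{L + R}{- \frac{1}{22} + R}$)
$-124462 - M{\left(-370,-417 \right)} = -124462 - \frac{22 \left(-417 - 370\right)}{-1 + 22 \left(-370\right)} = -124462 - 22 \frac{1}{-1 - 8140} \left(-787\right) = -124462 - 22 \frac{1}{-8141} \left(-787\right) = -124462 - 22 \left(- \frac{1}{8141}\right) \left(-787\right) = -124462 - \frac{17314}{8141} = - \frac{1013262456}{8141}$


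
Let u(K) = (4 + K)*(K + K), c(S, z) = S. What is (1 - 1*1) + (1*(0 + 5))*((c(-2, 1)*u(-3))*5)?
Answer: 300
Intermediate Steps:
u(K) = 2*K*(4 + K) (u(K) = (4 + K)*(2*K) = 2*K*(4 + K))
(1 - 1*1) + (1*(0 + 5))*((c(-2, 1)*u(-3))*5) = (1 - 1*1) + (1*(0 + 5))*(-4*(-3)*(4 - 3)*5) = (1 - 1) + (1*5)*(-4*(-3)*5) = 0 + 5*(-2*(-6)*5) = 0 + 5*(12*5) = 0 + 5*60 = 0 + 300 = 300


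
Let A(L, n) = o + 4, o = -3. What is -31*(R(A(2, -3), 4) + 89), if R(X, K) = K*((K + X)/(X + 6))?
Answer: -19933/7 ≈ -2847.6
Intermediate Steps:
A(L, n) = 1 (A(L, n) = -3 + 4 = 1)
R(X, K) = K*(K + X)/(6 + X) (R(X, K) = K*((K + X)/(6 + X)) = K*(K + X)/(6 + X))
-31*(R(A(2, -3), 4) + 89) = -31*(4*(4 + 1)/(6 + 1) + 89) = -31*(4*5/7 + 89) = -31*(4*(⅐)*5 + 89) = -31*(20/7 + 89) = -31*643/7 = -19933/7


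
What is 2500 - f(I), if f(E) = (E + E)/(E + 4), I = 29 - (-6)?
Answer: 97430/39 ≈ 2498.2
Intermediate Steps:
I = 35 (I = 29 - 1*(-6) = 29 + 6 = 35)
f(E) = 2*E/(4 + E) (f(E) = (2*E)/(4 + E) = 2*E/(4 + E))
2500 - f(I) = 2500 - 2*35/(4 + 35) = 2500 - 2*35/39 = 2500 - 1*70/39 = 2500 - 70/39 = 97430/39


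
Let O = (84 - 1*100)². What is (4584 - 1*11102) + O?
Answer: -6262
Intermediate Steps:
O = 256 (O = (84 - 100)² = (-16)² = 256)
(4584 - 1*11102) + O = (4584 - 1*11102) + 256 = (4584 - 11102) + 256 = -6518 + 256 = -6262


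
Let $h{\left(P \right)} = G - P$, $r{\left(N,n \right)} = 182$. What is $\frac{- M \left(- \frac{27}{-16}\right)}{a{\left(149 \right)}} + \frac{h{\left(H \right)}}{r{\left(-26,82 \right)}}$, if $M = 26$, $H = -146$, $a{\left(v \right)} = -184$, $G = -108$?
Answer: $\frac{59909}{133952} \approx 0.44724$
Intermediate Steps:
$h{\left(P \right)} = -108 - P$
$\frac{- M \left(- \frac{27}{-16}\right)}{a{\left(149 \right)}} + \frac{h{\left(H \right)}}{r{\left(-26,82 \right)}} = \frac{\left(-1\right) 26 \left(- \frac{27}{-16}\right)}{-184} + \frac{-108 - -146}{182} = - 26 \left(\left(-27\right) \left(- \frac{1}{16}\right)\right) \left(- \frac{1}{184}\right) + \left(-108 + 146\right) \frac{1}{182} = \left(-26\right) \frac{27}{16} \left(- \frac{1}{184}\right) + 38 \cdot \frac{1}{182} = \left(- \frac{351}{8}\right) \left(- \frac{1}{184}\right) + \frac{19}{91} = \frac{351}{1472} + \frac{19}{91} = \frac{59909}{133952}$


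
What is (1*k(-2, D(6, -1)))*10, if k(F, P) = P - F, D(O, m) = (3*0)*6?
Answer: 20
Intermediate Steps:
D(O, m) = 0 (D(O, m) = 0*6 = 0)
(1*k(-2, D(6, -1)))*10 = (1*(0 - 1*(-2)))*10 = (1*(0 + 2))*10 = (1*2)*10 = 2*10 = 20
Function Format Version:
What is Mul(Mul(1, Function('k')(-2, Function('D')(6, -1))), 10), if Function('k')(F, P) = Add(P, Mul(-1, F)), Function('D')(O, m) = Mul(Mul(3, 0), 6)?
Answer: 20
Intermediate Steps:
Function('D')(O, m) = 0 (Function('D')(O, m) = Mul(0, 6) = 0)
Mul(Mul(1, Function('k')(-2, Function('D')(6, -1))), 10) = Mul(Mul(1, Add(0, Mul(-1, -2))), 10) = Mul(Mul(1, Add(0, 2)), 10) = Mul(Mul(1, 2), 10) = Mul(2, 10) = 20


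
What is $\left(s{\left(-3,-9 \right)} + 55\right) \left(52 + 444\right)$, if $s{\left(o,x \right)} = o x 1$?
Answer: $40672$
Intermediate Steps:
$s{\left(o,x \right)} = o x$
$\left(s{\left(-3,-9 \right)} + 55\right) \left(52 + 444\right) = \left(\left(-3\right) \left(-9\right) + 55\right) \left(52 + 444\right) = \left(27 + 55\right) 496 = 82 \cdot 496 = 40672$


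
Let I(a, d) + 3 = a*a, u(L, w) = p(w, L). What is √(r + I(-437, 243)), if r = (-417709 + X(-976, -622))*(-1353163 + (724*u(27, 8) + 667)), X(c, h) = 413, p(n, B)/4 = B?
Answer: 5*√21270486118 ≈ 7.2922e+5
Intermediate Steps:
p(n, B) = 4*B
u(L, w) = 4*L
I(a, d) = -3 + a² (I(a, d) = -3 + a*a = -3 + a²)
r = 531761961984 (r = (-417709 + 413)*(-1353163 + (724*(4*27) + 667)) = -417296*(-1353163 + (724*108 + 667)) = -417296*(-1353163 + (78192 + 667)) = -417296*(-1353163 + 78859) = -417296*(-1274304) = 531761961984)
√(r + I(-437, 243)) = √(531761961984 + (-3 + (-437)²)) = √(531761961984 + (-3 + 190969)) = √(531761961984 + 190966) = √531762152950 = 5*√21270486118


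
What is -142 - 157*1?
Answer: -299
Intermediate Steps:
-142 - 157*1 = -142 - 157 = -299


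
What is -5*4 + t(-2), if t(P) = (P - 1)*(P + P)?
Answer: -8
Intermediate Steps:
t(P) = 2*P*(-1 + P) (t(P) = (-1 + P)*(2*P) = 2*P*(-1 + P))
-5*4 + t(-2) = -5*4 + 2*(-2)*(-1 - 2) = -20 + 2*(-2)*(-3) = -20 + 12 = -8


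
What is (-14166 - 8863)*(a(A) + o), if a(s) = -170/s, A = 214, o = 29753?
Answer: -73312499094/107 ≈ -6.8516e+8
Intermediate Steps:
(-14166 - 8863)*(a(A) + o) = (-14166 - 8863)*(-170/214 + 29753) = -23029*(-170*1/214 + 29753) = -23029*(-85/107 + 29753) = -23029*3183486/107 = -73312499094/107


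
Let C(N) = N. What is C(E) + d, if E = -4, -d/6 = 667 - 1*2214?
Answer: 9278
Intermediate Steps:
d = 9282 (d = -6*(667 - 1*2214) = -6*(667 - 2214) = -6*(-1547) = 9282)
C(E) + d = -4 + 9282 = 9278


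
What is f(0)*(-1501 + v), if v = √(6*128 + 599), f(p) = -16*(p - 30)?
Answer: -720480 + 480*√1367 ≈ -7.0273e+5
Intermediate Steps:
f(p) = 480 - 16*p (f(p) = -16*(-30 + p) = 480 - 16*p)
v = √1367 (v = √(768 + 599) = √1367 ≈ 36.973)
f(0)*(-1501 + v) = (480 - 16*0)*(-1501 + √1367) = (480 + 0)*(-1501 + √1367) = 480*(-1501 + √1367) = -720480 + 480*√1367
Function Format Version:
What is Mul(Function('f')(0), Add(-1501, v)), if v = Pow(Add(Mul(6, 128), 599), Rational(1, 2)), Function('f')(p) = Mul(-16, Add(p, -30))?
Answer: Add(-720480, Mul(480, Pow(1367, Rational(1, 2)))) ≈ -7.0273e+5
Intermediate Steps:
Function('f')(p) = Add(480, Mul(-16, p)) (Function('f')(p) = Mul(-16, Add(-30, p)) = Add(480, Mul(-16, p)))
v = Pow(1367, Rational(1, 2)) (v = Pow(Add(768, 599), Rational(1, 2)) = Pow(1367, Rational(1, 2)) ≈ 36.973)
Mul(Function('f')(0), Add(-1501, v)) = Mul(Add(480, Mul(-16, 0)), Add(-1501, Pow(1367, Rational(1, 2)))) = Mul(Add(480, 0), Add(-1501, Pow(1367, Rational(1, 2)))) = Mul(480, Add(-1501, Pow(1367, Rational(1, 2)))) = Add(-720480, Mul(480, Pow(1367, Rational(1, 2))))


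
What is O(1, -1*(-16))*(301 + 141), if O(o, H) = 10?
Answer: 4420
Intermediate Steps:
O(1, -1*(-16))*(301 + 141) = 10*(301 + 141) = 10*442 = 4420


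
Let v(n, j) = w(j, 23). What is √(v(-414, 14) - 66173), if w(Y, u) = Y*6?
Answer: I*√66089 ≈ 257.08*I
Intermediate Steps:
w(Y, u) = 6*Y
v(n, j) = 6*j
√(v(-414, 14) - 66173) = √(6*14 - 66173) = √(84 - 66173) = √(-66089) = I*√66089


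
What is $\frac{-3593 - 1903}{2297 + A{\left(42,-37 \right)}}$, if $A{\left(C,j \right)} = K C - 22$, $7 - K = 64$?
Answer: $\frac{5496}{119} \approx 46.185$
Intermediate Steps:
$K = -57$ ($K = 7 - 64 = -57$)
$A{\left(C,j \right)} = -22 - 57 C$ ($A{\left(C,j \right)} = - 57 C - 22 = -22 - 57 C$)
$\frac{-3593 - 1903}{2297 + A{\left(42,-37 \right)}} = \frac{-3593 - 1903}{2297 - 2416} = - \frac{5496}{2297 - 2416} = - \frac{5496}{-119} = \left(-5496\right) \left(- \frac{1}{119}\right) = \frac{5496}{119}$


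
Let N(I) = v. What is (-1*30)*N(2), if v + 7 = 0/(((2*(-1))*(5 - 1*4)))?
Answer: 210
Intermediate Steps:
v = -7 (v = -7 + 0/(((2*(-1))*(5 - 1*4))) = -7 + 0/((-2*(5 - 4))) = -7 + 0/((-2*1)) = -7 + 0/(-2) = -7 + 0*(-1/2) = -7 + 0 = -7)
N(I) = -7
(-1*30)*N(2) = -1*30*(-7) = -30*(-7) = 210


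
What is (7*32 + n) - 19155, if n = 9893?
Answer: -9038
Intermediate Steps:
(7*32 + n) - 19155 = (7*32 + 9893) - 19155 = (224 + 9893) - 19155 = 10117 - 19155 = -9038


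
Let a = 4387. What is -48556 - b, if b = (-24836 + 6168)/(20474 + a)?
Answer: -1207132048/24861 ≈ -48555.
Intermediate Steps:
b = -18668/24861 (b = (-24836 + 6168)/(20474 + 4387) = -18668/24861 ≈ -0.75089)
-48556 - b = -48556 - 1*(-18668/24861) = -48556 + 18668/24861 = -1207132048/24861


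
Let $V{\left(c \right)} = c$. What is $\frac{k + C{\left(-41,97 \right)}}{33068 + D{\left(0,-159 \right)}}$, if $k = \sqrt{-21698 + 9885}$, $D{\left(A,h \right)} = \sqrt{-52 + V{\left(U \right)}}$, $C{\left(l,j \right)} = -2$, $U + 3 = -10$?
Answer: $- \frac{66136}{1093492689} + \frac{\sqrt{767845}}{1093492689} + \frac{2 i \sqrt{65}}{1093492689} + \frac{33068 i \sqrt{11813}}{1093492689} \approx -5.968 \cdot 10^{-5} + 0.0032868 i$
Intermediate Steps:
$U = -13$ ($U = -3 - 10 = -13$)
$D{\left(A,h \right)} = i \sqrt{65}$ ($D{\left(A,h \right)} = \sqrt{-52 - 13} = \sqrt{-65} = i \sqrt{65}$)
$k = i \sqrt{11813}$ ($k = \sqrt{-11813} = i \sqrt{11813} \approx 108.69 i$)
$\frac{k + C{\left(-41,97 \right)}}{33068 + D{\left(0,-159 \right)}} = \frac{i \sqrt{11813} - 2}{33068 + i \sqrt{65}} = \frac{-2 + i \sqrt{11813}}{33068 + i \sqrt{65}}$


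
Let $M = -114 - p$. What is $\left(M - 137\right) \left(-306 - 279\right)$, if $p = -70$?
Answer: $105885$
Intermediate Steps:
$M = -44$ ($M = -114 - -70 = -114 + 70 = -44$)
$\left(M - 137\right) \left(-306 - 279\right) = \left(-44 - 137\right) \left(-306 - 279\right) = \left(-181\right) \left(-585\right) = 105885$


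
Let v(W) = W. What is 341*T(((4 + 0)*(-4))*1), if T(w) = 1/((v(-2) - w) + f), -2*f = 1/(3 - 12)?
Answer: 558/23 ≈ 24.261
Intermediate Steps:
f = 1/18 (f = -1/(2*(3 - 12)) = -½/(-9) = -½*(-⅑) = 1/18 ≈ 0.055556)
T(w) = 1/(-35/18 - w) (T(w) = 1/((-2 - w) + 1/18) = 1/(-35/18 - w))
341*T(((4 + 0)*(-4))*1) = 341*(-18/(35 + 18*(((4 + 0)*(-4))*1))) = 341*(-18/(35 + 18*((4*(-4))*1))) = 341*(-18/(35 + 18*(-16*1))) = 341*(-18/(35 + 18*(-16))) = 341*(-18/(35 - 288)) = 341*(-18/(-253)) = 341*(-18*(-1/253)) = 341*(18/253) = 558/23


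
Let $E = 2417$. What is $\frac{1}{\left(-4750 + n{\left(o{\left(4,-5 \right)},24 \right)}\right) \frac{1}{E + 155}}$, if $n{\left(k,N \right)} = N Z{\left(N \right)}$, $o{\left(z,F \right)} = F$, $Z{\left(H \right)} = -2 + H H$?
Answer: $\frac{1286}{4513} \approx 0.28495$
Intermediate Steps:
$Z{\left(H \right)} = -2 + H^{2}$
$n{\left(k,N \right)} = N \left(-2 + N^{2}\right)$
$\frac{1}{\left(-4750 + n{\left(o{\left(4,-5 \right)},24 \right)}\right) \frac{1}{E + 155}} = \frac{1}{\left(-4750 + 24 \left(-2 + 24^{2}\right)\right) \frac{1}{2417 + 155}} = \frac{1}{\left(-4750 + 24 \left(-2 + 576\right)\right) \frac{1}{2572}} = \frac{1}{\left(-4750 + 24 \cdot 574\right) \frac{1}{2572}} = \frac{1}{\left(-4750 + 13776\right) \frac{1}{2572}} = \frac{1}{9026 \cdot \frac{1}{2572}} = \frac{1}{\frac{4513}{1286}} = \frac{1286}{4513}$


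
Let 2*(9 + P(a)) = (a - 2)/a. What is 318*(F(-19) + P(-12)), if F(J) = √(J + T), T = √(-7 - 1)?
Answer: -5353/2 + 318*√(-19 + 2*I*√2) ≈ -2573.6 + 1389.9*I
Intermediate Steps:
P(a) = -9 + (-2 + a)/(2*a) (P(a) = -9 + ((a - 2)/a)/2 = -9 + ((-2 + a)/a)/2 = -9 + (-2 + a)/(2*a))
T = 2*I*√2 (T = √(-8) = 2*I*√2 ≈ 2.8284*I)
F(J) = √(J + 2*I*√2)
318*(F(-19) + P(-12)) = 318*(√(-19 + 2*I*√2) + (-17/2 - 1/(-12))) = 318*(√(-19 + 2*I*√2) + (-17/2 - 1*(-1/12))) = 318*(√(-19 + 2*I*√2) + (-17/2 + 1/12)) = 318*(√(-19 + 2*I*√2) - 101/12) = 318*(-101/12 + √(-19 + 2*I*√2)) = -5353/2 + 318*√(-19 + 2*I*√2)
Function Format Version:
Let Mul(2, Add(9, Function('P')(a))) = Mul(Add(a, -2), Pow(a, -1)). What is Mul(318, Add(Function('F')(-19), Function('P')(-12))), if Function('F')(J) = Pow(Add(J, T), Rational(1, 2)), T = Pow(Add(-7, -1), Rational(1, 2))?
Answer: Add(Rational(-5353, 2), Mul(318, Pow(Add(-19, Mul(2, I, Pow(2, Rational(1, 2)))), Rational(1, 2)))) ≈ Add(-2573.6, Mul(1389.9, I))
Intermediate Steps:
Function('P')(a) = Add(-9, Mul(Rational(1, 2), Pow(a, -1), Add(-2, a))) (Function('P')(a) = Add(-9, Mul(Rational(1, 2), Mul(Add(a, -2), Pow(a, -1)))) = Add(-9, Mul(Rational(1, 2), Mul(Add(-2, a), Pow(a, -1)))) = Add(-9, Mul(Rational(1, 2), Mul(Pow(a, -1), Add(-2, a)))) = Add(-9, Mul(Rational(1, 2), Pow(a, -1), Add(-2, a))))
T = Mul(2, I, Pow(2, Rational(1, 2))) (T = Pow(-8, Rational(1, 2)) = Mul(2, I, Pow(2, Rational(1, 2))) ≈ Mul(2.8284, I))
Function('F')(J) = Pow(Add(J, Mul(2, I, Pow(2, Rational(1, 2)))), Rational(1, 2))
Mul(318, Add(Function('F')(-19), Function('P')(-12))) = Mul(318, Add(Pow(Add(-19, Mul(2, I, Pow(2, Rational(1, 2)))), Rational(1, 2)), Add(Rational(-17, 2), Mul(-1, Pow(-12, -1))))) = Mul(318, Add(Pow(Add(-19, Mul(2, I, Pow(2, Rational(1, 2)))), Rational(1, 2)), Add(Rational(-17, 2), Mul(-1, Rational(-1, 12))))) = Mul(318, Add(Pow(Add(-19, Mul(2, I, Pow(2, Rational(1, 2)))), Rational(1, 2)), Add(Rational(-17, 2), Rational(1, 12)))) = Mul(318, Add(Pow(Add(-19, Mul(2, I, Pow(2, Rational(1, 2)))), Rational(1, 2)), Rational(-101, 12))) = Mul(318, Add(Rational(-101, 12), Pow(Add(-19, Mul(2, I, Pow(2, Rational(1, 2)))), Rational(1, 2)))) = Add(Rational(-5353, 2), Mul(318, Pow(Add(-19, Mul(2, I, Pow(2, Rational(1, 2)))), Rational(1, 2))))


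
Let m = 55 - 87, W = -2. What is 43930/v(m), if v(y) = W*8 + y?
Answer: -21965/24 ≈ -915.21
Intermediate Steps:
m = -32
v(y) = -16 + y (v(y) = -2*8 + y = -16 + y)
43930/v(m) = 43930/(-16 - 32) = 43930/(-48) = 43930*(-1/48) = -21965/24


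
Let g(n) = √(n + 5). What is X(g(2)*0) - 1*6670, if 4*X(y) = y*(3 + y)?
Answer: -6670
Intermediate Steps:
g(n) = √(5 + n)
X(y) = y*(3 + y)/4 (X(y) = (y*(3 + y))/4 = y*(3 + y)/4)
X(g(2)*0) - 1*6670 = (√(5 + 2)*0)*(3 + √(5 + 2)*0)/4 - 1*6670 = (√7*0)*(3 + √7*0)/4 - 6670 = (¼)*0*(3 + 0) - 6670 = (¼)*0*3 - 6670 = 0 - 6670 = -6670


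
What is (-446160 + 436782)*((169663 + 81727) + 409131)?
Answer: -6194365938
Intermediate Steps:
(-446160 + 436782)*((169663 + 81727) + 409131) = -9378*(251390 + 409131) = -9378*660521 = -6194365938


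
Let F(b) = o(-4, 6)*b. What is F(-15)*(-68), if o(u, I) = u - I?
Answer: -10200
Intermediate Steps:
F(b) = -10*b (F(b) = (-4 - 1*6)*b = (-4 - 6)*b = -10*b)
F(-15)*(-68) = -10*(-15)*(-68) = 150*(-68) = -10200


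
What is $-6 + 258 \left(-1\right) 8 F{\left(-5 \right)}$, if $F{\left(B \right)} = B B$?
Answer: $-51606$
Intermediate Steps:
$F{\left(B \right)} = B^{2}$
$-6 + 258 \left(-1\right) 8 F{\left(-5 \right)} = -6 + 258 \left(-1\right) 8 \left(-5\right)^{2} = -6 + 258 \left(\left(-8\right) 25\right) = -6 + 258 \left(-200\right) = -6 - 51600 = -51606$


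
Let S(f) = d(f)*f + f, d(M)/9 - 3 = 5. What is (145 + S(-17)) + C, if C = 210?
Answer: -886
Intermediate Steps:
d(M) = 72 (d(M) = 27 + 9*5 = 27 + 45 = 72)
S(f) = 73*f (S(f) = 72*f + f = 73*f)
(145 + S(-17)) + C = (145 + 73*(-17)) + 210 = (145 - 1241) + 210 = -1096 + 210 = -886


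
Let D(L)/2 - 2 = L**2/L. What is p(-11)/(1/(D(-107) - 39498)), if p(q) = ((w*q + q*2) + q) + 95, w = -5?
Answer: -4645836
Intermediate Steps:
D(L) = 4 + 2*L (D(L) = 4 + 2*(L**2/L) = 4 + 2*L)
p(q) = 95 - 2*q (p(q) = ((-5*q + q*2) + q) + 95 = ((-5*q + 2*q) + q) + 95 = (-3*q + q) + 95 = -2*q + 95 = 95 - 2*q)
p(-11)/(1/(D(-107) - 39498)) = (95 - 2*(-11))/(1/((4 + 2*(-107)) - 39498)) = (95 + 22)/(1/((4 - 214) - 39498)) = 117/(1/(-210 - 39498)) = 117/(1/(-39708)) = 117/(-1/39708) = 117*(-39708) = -4645836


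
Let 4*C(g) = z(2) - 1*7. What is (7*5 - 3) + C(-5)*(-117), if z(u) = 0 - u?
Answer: 1181/4 ≈ 295.25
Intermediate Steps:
z(u) = -u
C(g) = -9/4 (C(g) = (-1*2 - 1*7)/4 = (-2 - 7)/4 = (1/4)*(-9) = -9/4)
(7*5 - 3) + C(-5)*(-117) = (7*5 - 3) - 9/4*(-117) = (35 - 3) + 1053/4 = 32 + 1053/4 = 1181/4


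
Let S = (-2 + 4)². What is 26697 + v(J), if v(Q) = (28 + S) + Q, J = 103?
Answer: 26832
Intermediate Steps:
S = 4 (S = 2² = 4)
v(Q) = 32 + Q (v(Q) = (28 + 4) + Q = 32 + Q)
26697 + v(J) = 26697 + (32 + 103) = 26697 + 135 = 26832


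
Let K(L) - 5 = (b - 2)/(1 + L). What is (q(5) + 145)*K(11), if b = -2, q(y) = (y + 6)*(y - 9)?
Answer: 1414/3 ≈ 471.33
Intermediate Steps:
q(y) = (-9 + y)*(6 + y) (q(y) = (6 + y)*(-9 + y) = (-9 + y)*(6 + y))
K(L) = 5 - 4/(1 + L) (K(L) = 5 + (-2 - 2)/(1 + L) = 5 - 4/(1 + L))
(q(5) + 145)*K(11) = ((-54 + 5**2 - 3*5) + 145)*((1 + 5*11)/(1 + 11)) = ((-54 + 25 - 15) + 145)*((1 + 55)/12) = (-44 + 145)*((1/12)*56) = 101*(14/3) = 1414/3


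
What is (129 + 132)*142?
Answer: 37062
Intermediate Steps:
(129 + 132)*142 = 261*142 = 37062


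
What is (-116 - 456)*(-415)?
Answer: 237380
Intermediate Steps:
(-116 - 456)*(-415) = -572*(-415) = 237380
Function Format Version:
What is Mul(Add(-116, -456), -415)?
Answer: 237380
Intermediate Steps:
Mul(Add(-116, -456), -415) = Mul(-572, -415) = 237380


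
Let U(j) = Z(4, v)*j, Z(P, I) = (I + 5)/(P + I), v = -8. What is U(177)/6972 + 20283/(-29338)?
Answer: -91678971/136363024 ≈ -0.67232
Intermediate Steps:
Z(P, I) = (5 + I)/(I + P)
U(j) = 3*j/4 (U(j) = ((5 - 8)/(-8 + 4))*j = (-3/(-4))*j = (-¼*(-3))*j = 3*j/4)
U(177)/6972 + 20283/(-29338) = ((¾)*177)/6972 + 20283/(-29338) = (531/4)*(1/6972) + 20283*(-1/29338) = 177/9296 - 20283/29338 = -91678971/136363024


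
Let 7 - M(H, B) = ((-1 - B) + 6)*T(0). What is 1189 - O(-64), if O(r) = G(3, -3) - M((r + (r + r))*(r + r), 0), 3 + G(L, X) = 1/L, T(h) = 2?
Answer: 3566/3 ≈ 1188.7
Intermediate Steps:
G(L, X) = -3 + 1/L
M(H, B) = -3 + 2*B (M(H, B) = 7 - ((-1 - B) + 6)*2 = 7 - (5 - B)*2 = 7 - (10 - 2*B) = 7 + (-10 + 2*B) = -3 + 2*B)
O(r) = ⅓ (O(r) = (-3 + 1/3) - (-3 + 2*0) = (-3 + ⅓) - (-3 + 0) = -8/3 - 1*(-3) = -8/3 + 3 = ⅓)
1189 - O(-64) = 1189 - 1*⅓ = 1189 - ⅓ = 3566/3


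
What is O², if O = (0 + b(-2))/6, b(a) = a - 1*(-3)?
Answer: 1/36 ≈ 0.027778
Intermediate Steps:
b(a) = 3 + a (b(a) = a + 3 = 3 + a)
O = ⅙ (O = (0 + (3 - 2))/6 = (0 + 1)/6 = (⅙)*1 = ⅙ ≈ 0.16667)
O² = (⅙)² = 1/36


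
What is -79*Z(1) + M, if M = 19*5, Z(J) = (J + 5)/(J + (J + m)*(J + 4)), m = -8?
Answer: 1852/17 ≈ 108.94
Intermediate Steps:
Z(J) = (5 + J)/(J + (-8 + J)*(4 + J)) (Z(J) = (J + 5)/(J + (J - 8)*(J + 4)) = (5 + J)/(J + (-8 + J)*(4 + J)))
M = 95
-79*Z(1) + M = -79*(5 + 1)/(-32 + 1² - 3*1) + 95 = -79*6/(-32 + 1 - 3) + 95 = -79*6/(-34) + 95 = -(-79)*6/34 + 95 = -79*(-3/17) + 95 = 237/17 + 95 = 1852/17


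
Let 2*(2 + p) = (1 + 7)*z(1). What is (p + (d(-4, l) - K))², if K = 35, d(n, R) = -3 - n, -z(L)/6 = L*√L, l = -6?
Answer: 3600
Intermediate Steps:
z(L) = -6*L^(3/2) (z(L) = -6*L*√L = -6*L^(3/2))
p = -26 (p = -2 + ((1 + 7)*(-6*1^(3/2)))/2 = -2 + (8*(-6*1))/2 = -2 + (8*(-6))/2 = -2 + (½)*(-48) = -2 - 24 = -26)
(p + (d(-4, l) - K))² = (-26 + ((-3 - 1*(-4)) - 1*35))² = (-26 + ((-3 + 4) - 35))² = (-26 + (1 - 35))² = (-26 - 34)² = (-60)² = 3600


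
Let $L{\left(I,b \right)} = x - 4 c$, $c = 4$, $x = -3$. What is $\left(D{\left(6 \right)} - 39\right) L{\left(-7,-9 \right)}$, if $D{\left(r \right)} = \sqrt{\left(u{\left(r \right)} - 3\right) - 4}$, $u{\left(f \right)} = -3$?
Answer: $741 - 19 i \sqrt{10} \approx 741.0 - 60.083 i$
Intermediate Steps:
$D{\left(r \right)} = i \sqrt{10}$ ($D{\left(r \right)} = \sqrt{\left(-3 - 3\right) - 4} = \sqrt{-6 - 4} = \sqrt{-10} = i \sqrt{10}$)
$L{\left(I,b \right)} = -19$ ($L{\left(I,b \right)} = -3 - 16 = -19$)
$\left(D{\left(6 \right)} - 39\right) L{\left(-7,-9 \right)} = \left(i \sqrt{10} - 39\right) \left(-19\right) = \left(-39 + i \sqrt{10}\right) \left(-19\right) = 741 - 19 i \sqrt{10}$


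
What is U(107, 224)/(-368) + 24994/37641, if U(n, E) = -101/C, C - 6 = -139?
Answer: 1219504595/1842301104 ≈ 0.66195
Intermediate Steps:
C = -133 (C = 6 - 139 = -133)
U(n, E) = 101/133 (U(n, E) = -101/(-133) = -101*(-1/133) = 101/133)
U(107, 224)/(-368) + 24994/37641 = (101/133)/(-368) + 24994/37641 = (101/133)*(-1/368) + 24994*(1/37641) = -101/48944 + 24994/37641 = 1219504595/1842301104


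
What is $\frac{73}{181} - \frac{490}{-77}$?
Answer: $\frac{13473}{1991} \approx 6.767$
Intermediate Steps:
$\frac{73}{181} - \frac{490}{-77} = 73 \cdot \frac{1}{181} - - \frac{70}{11} = \frac{73}{181} + \frac{70}{11} = \frac{13473}{1991}$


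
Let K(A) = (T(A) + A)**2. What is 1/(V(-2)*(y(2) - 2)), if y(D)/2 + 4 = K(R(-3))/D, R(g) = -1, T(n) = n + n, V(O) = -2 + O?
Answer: 1/4 ≈ 0.25000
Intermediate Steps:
T(n) = 2*n
K(A) = 9*A**2 (K(A) = (2*A + A)**2 = (3*A)**2 = 9*A**2)
y(D) = -8 + 18/D (y(D) = -8 + 2*((9*(-1)**2)/D) = -8 + 2*((9*1)/D) = -8 + 2*(9/D) = -8 + 18/D)
1/(V(-2)*(y(2) - 2)) = 1/((-2 - 2)*((-8 + 18/2) - 2)) = 1/(-4*((-8 + 18*(1/2)) - 2)) = 1/(-4*((-8 + 9) - 2)) = 1/(-4*(1 - 2)) = 1/(-4*(-1)) = 1/4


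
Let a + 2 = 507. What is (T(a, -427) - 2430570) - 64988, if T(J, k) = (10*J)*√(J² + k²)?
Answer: -2495558 + 5050*√437354 ≈ 8.4415e+5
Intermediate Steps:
a = 505 (a = -2 + 507 = 505)
T(J, k) = 10*J*√(J² + k²)
(T(a, -427) - 2430570) - 64988 = (10*505*√(505² + (-427)²) - 2430570) - 64988 = (10*505*√(255025 + 182329) - 2430570) - 64988 = (10*505*√437354 - 2430570) - 64988 = (5050*√437354 - 2430570) - 64988 = (-2430570 + 5050*√437354) - 64988 = -2495558 + 5050*√437354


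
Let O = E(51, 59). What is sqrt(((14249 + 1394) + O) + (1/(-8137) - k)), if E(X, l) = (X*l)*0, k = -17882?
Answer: 2*sqrt(554929005647)/8137 ≈ 183.10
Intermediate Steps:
E(X, l) = 0
O = 0
sqrt(((14249 + 1394) + O) + (1/(-8137) - k)) = sqrt(((14249 + 1394) + 0) + (1/(-8137) - 1*(-17882))) = sqrt((15643 + 0) + (-1/8137 + 17882)) = sqrt(15643 + 145505833/8137) = sqrt(272792924/8137) = 2*sqrt(554929005647)/8137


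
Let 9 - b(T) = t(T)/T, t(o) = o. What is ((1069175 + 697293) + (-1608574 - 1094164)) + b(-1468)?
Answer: -936262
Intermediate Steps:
b(T) = 8 (b(T) = 9 - T/T = 9 - 1*1 = 9 - 1 = 8)
((1069175 + 697293) + (-1608574 - 1094164)) + b(-1468) = ((1069175 + 697293) + (-1608574 - 1094164)) + 8 = (1766468 - 2702738) + 8 = -936270 + 8 = -936262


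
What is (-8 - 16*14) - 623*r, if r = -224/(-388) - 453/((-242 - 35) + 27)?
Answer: -41723243/24250 ≈ -1720.5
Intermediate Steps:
r = 57941/24250 (r = -224*(-1/388) - 453/(-277 + 27) = 56/97 - 453/(-250) = 56/97 - 453*(-1/250) = 56/97 + 453/250 = 57941/24250 ≈ 2.3893)
(-8 - 16*14) - 623*r = (-8 - 16*14) - 623*57941/24250 = (-8 - 224) - 36097243/24250 = -232 - 36097243/24250 = -41723243/24250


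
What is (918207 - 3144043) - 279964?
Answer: -2505800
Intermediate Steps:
(918207 - 3144043) - 279964 = -2225836 - 279964 = -2505800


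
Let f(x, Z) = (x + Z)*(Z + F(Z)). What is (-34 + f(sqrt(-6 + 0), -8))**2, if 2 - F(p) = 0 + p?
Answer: 2476 - 200*I*sqrt(6) ≈ 2476.0 - 489.9*I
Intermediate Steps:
F(p) = 2 - p (F(p) = 2 - (0 + p) = 2 - p)
f(x, Z) = 2*Z + 2*x (f(x, Z) = (x + Z)*(Z + (2 - Z)) = (Z + x)*2 = 2*Z + 2*x)
(-34 + f(sqrt(-6 + 0), -8))**2 = (-34 + (2*(-8) + 2*sqrt(-6 + 0)))**2 = (-34 + (-16 + 2*sqrt(-6)))**2 = (-34 + (-16 + 2*(I*sqrt(6))))**2 = (-34 + (-16 + 2*I*sqrt(6)))**2 = (-50 + 2*I*sqrt(6))**2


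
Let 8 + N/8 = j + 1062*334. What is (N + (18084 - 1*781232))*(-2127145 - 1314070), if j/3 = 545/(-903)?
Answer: -2148714233395780/301 ≈ -7.1386e+12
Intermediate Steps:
j = -545/301 (j = 3*(545/(-903)) = 3*(545*(-1/903)) = 3*(-545/903) = -545/301 ≈ -1.8106)
N = 854113240/301 (N = -64 + 8*(-545/301 + 1062*334) = -64 + 8*(-545/301 + 354708) = -64 + 8*(106766563/301) = -64 + 854132504/301 = 854113240/301 ≈ 2.8376e+6)
(N + (18084 - 1*781232))*(-2127145 - 1314070) = (854113240/301 + (18084 - 1*781232))*(-2127145 - 1314070) = (854113240/301 + (18084 - 781232))*(-3441215) = (854113240/301 - 763148)*(-3441215) = (624405692/301)*(-3441215) = -2148714233395780/301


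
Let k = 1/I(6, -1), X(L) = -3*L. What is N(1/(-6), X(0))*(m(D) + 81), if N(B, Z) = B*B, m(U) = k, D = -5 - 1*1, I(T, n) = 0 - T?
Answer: 485/216 ≈ 2.2454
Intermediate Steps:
I(T, n) = -T
D = -6 (D = -5 - 1 = -6)
k = -⅙ (k = 1/(-1*6) = 1/(-6) = -⅙ ≈ -0.16667)
m(U) = -⅙
N(B, Z) = B²
N(1/(-6), X(0))*(m(D) + 81) = (1/(-6))²*(-⅙ + 81) = (-⅙)²*(485/6) = (1/36)*(485/6) = 485/216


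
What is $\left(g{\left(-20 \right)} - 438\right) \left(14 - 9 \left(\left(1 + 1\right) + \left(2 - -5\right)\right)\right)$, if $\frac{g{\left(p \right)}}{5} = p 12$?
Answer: $109746$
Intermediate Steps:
$g{\left(p \right)} = 60 p$ ($g{\left(p \right)} = 5 p 12 = 5 \cdot 12 p = 60 p$)
$\left(g{\left(-20 \right)} - 438\right) \left(14 - 9 \left(\left(1 + 1\right) + \left(2 - -5\right)\right)\right) = \left(60 \left(-20\right) - 438\right) \left(14 - 9 \left(\left(1 + 1\right) + \left(2 - -5\right)\right)\right) = \left(-1200 - 438\right) \left(14 - 9 \left(2 + \left(2 + 5\right)\right)\right) = - 1638 \left(14 - 9 \left(2 + 7\right)\right) = - 1638 \left(14 - 81\right) = \left(-1638\right) \left(-67\right) = 109746$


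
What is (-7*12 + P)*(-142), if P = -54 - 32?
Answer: 24140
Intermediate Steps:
P = -86
(-7*12 + P)*(-142) = (-7*12 - 86)*(-142) = (-84 - 86)*(-142) = -170*(-142) = 24140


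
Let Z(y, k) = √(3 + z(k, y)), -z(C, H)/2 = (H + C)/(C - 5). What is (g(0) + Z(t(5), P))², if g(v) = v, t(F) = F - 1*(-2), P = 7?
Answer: -11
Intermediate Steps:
t(F) = 2 + F (t(F) = F + 2 = 2 + F)
z(C, H) = -2*(C + H)/(-5 + C) (z(C, H) = -2*(H + C)/(C - 5) = -2*(C + H)/(-5 + C))
Z(y, k) = √(3 + 2*(-k - y)/(-5 + k))
(g(0) + Z(t(5), P))² = (0 + √((-15 + 7 - 2*(2 + 5))/(-5 + 7)))² = (0 + √((-15 + 7 - 2*7)/2))² = (0 + √((-15 + 7 - 14)/2))² = (0 + √((½)*(-22)))² = (0 + √(-11))² = (0 + I*√11)² = (I*√11)² = -11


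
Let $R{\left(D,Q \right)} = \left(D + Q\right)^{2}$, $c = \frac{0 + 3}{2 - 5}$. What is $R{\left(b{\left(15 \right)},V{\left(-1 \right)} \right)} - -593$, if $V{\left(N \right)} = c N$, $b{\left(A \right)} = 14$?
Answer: $818$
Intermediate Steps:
$c = -1$ ($c = \frac{3}{-3} = 3 \left(- \frac{1}{3}\right) = -1$)
$V{\left(N \right)} = - N$
$R{\left(b{\left(15 \right)},V{\left(-1 \right)} \right)} - -593 = \left(14 - -1\right)^{2} - -593 = \left(14 + 1\right)^{2} + 593 = 15^{2} + 593 = 225 + 593 = 818$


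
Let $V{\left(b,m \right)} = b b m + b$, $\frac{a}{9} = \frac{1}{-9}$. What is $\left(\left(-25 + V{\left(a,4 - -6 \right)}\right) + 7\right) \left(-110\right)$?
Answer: $990$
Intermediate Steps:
$a = -1$ ($a = \frac{9}{-9} = 9 \left(- \frac{1}{9}\right) = -1$)
$V{\left(b,m \right)} = b + m b^{2}$ ($V{\left(b,m \right)} = b^{2} m + b = m b^{2} + b = b + m b^{2}$)
$\left(\left(-25 + V{\left(a,4 - -6 \right)}\right) + 7\right) \left(-110\right) = \left(\left(-25 - \left(1 - \left(4 - -6\right)\right)\right) + 7\right) \left(-110\right) = \left(\left(-25 - \left(1 - \left(4 + 6\right)\right)\right) + 7\right) \left(-110\right) = \left(\left(-25 - \left(1 - 10\right)\right) + 7\right) \left(-110\right) = \left(\left(-25 - -9\right) + 7\right) \left(-110\right) = \left(\left(-25 + 9\right) + 7\right) \left(-110\right) = \left(-16 + 7\right) \left(-110\right) = \left(-9\right) \left(-110\right) = 990$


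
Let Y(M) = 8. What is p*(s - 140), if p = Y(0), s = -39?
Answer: -1432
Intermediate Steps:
p = 8
p*(s - 140) = 8*(-39 - 140) = 8*(-179) = -1432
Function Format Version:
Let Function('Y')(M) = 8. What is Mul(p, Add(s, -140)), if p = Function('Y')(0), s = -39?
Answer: -1432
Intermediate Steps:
p = 8
Mul(p, Add(s, -140)) = Mul(8, Add(-39, -140)) = Mul(8, -179) = -1432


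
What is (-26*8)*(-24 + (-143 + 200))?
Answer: -6864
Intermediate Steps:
(-26*8)*(-24 + (-143 + 200)) = -208*(-24 + 57) = -208*33 = -6864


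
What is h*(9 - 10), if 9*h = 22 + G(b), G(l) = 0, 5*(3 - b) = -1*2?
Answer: -22/9 ≈ -2.4444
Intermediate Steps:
b = 17/5 (b = 3 - (-1)*2/5 = 3 - ⅕*(-2) = 3 + ⅖ = 17/5 ≈ 3.4000)
h = 22/9 (h = (22 + 0)/9 = (⅑)*22 = 22/9 ≈ 2.4444)
h*(9 - 10) = 22*(9 - 10)/9 = (22/9)*(-1) = -22/9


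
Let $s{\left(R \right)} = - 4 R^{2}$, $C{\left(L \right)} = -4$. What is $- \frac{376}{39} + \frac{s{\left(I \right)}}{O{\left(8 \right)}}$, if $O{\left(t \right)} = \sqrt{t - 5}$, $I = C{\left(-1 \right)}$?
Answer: $- \frac{376}{39} - \frac{64 \sqrt{3}}{3} \approx -46.591$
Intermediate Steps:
$I = -4$
$O{\left(t \right)} = \sqrt{-5 + t}$
$- \frac{376}{39} + \frac{s{\left(I \right)}}{O{\left(8 \right)}} = - \frac{376}{39} + \frac{\left(-4\right) \left(-4\right)^{2}}{\sqrt{-5 + 8}} = \left(-376\right) \frac{1}{39} + \frac{\left(-4\right) 16}{\sqrt{3}} = - \frac{376}{39} - 64 \frac{\sqrt{3}}{3} = - \frac{376}{39} - \frac{64 \sqrt{3}}{3}$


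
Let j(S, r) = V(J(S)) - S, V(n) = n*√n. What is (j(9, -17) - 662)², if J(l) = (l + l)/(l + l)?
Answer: 448900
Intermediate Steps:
J(l) = 1 (J(l) = (2*l)/((2*l)) = (2*l)*(1/(2*l)) = 1)
V(n) = n^(3/2)
j(S, r) = 1 - S (j(S, r) = 1^(3/2) - S = 1 - S)
(j(9, -17) - 662)² = ((1 - 1*9) - 662)² = ((1 - 9) - 662)² = (-8 - 662)² = (-670)² = 448900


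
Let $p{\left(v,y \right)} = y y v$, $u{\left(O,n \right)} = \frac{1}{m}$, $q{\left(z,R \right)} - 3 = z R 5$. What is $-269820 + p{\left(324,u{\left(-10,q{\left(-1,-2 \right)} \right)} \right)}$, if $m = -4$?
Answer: $- \frac{1079199}{4} \approx -2.698 \cdot 10^{5}$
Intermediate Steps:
$q{\left(z,R \right)} = 3 + 5 R z$ ($q{\left(z,R \right)} = 3 + z R 5 = 3 + R z 5 = 3 + 5 R z$)
$u{\left(O,n \right)} = - \frac{1}{4}$ ($u{\left(O,n \right)} = \frac{1}{-4} = - \frac{1}{4}$)
$p{\left(v,y \right)} = v y^{2}$ ($p{\left(v,y \right)} = y^{2} v = v y^{2}$)
$-269820 + p{\left(324,u{\left(-10,q{\left(-1,-2 \right)} \right)} \right)} = -269820 + 324 \left(- \frac{1}{4}\right)^{2} = -269820 + 324 \cdot \frac{1}{16} = -269820 + \frac{81}{4} = - \frac{1079199}{4}$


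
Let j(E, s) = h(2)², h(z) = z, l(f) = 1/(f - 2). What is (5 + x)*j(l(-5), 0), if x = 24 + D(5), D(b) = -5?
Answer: 96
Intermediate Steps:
l(f) = 1/(-2 + f)
x = 19 (x = 24 - 5 = 19)
j(E, s) = 4 (j(E, s) = 2² = 4)
(5 + x)*j(l(-5), 0) = (5 + 19)*4 = 24*4 = 96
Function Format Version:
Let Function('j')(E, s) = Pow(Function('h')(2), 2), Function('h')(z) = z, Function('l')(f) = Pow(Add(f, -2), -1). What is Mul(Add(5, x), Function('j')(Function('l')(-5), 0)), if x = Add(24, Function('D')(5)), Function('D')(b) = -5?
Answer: 96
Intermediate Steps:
Function('l')(f) = Pow(Add(-2, f), -1)
x = 19 (x = Add(24, -5) = 19)
Function('j')(E, s) = 4 (Function('j')(E, s) = Pow(2, 2) = 4)
Mul(Add(5, x), Function('j')(Function('l')(-5), 0)) = Mul(Add(5, 19), 4) = Mul(24, 4) = 96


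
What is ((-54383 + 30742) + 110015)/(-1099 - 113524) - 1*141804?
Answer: -16254086266/114623 ≈ -1.4180e+5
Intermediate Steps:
((-54383 + 30742) + 110015)/(-1099 - 113524) - 1*141804 = (-23641 + 110015)/(-114623) - 141804 = 86374*(-1/114623) - 141804 = -86374/114623 - 141804 = -16254086266/114623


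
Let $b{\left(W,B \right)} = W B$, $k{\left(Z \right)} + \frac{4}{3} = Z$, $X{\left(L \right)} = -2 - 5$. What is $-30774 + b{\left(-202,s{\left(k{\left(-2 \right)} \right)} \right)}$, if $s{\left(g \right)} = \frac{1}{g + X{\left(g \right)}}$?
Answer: $- \frac{953388}{31} \approx -30754.0$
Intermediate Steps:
$X{\left(L \right)} = -7$
$k{\left(Z \right)} = - \frac{4}{3} + Z$
$s{\left(g \right)} = \frac{1}{-7 + g}$ ($s{\left(g \right)} = \frac{1}{g - 7} = \frac{1}{-7 + g}$)
$b{\left(W,B \right)} = B W$
$-30774 + b{\left(-202,s{\left(k{\left(-2 \right)} \right)} \right)} = -30774 + \frac{1}{-7 - \frac{10}{3}} \left(-202\right) = -30774 + \frac{1}{- \frac{31}{3}} \left(-202\right) = -30774 - - \frac{606}{31} = -30774 + \frac{606}{31} = - \frac{953388}{31}$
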